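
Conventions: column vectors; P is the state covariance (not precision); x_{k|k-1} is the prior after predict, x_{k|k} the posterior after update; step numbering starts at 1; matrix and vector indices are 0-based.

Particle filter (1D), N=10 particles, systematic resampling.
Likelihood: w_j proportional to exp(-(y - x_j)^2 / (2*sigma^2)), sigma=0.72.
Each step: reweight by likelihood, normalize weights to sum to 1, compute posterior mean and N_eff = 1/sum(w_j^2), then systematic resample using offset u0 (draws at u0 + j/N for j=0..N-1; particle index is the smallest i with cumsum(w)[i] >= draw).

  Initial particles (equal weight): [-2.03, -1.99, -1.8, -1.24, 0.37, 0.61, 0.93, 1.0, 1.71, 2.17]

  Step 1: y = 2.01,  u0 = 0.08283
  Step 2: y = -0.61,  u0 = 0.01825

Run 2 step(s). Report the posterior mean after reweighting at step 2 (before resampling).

step 1: w=[0.0000, 0.0000, 0.0000, 0.0000, 0.0265, 0.0536, 0.1153, 0.1327, 0.3255, 0.3464]  mean=1.5906  Neff=3.8403  idx=[6, 6, 7, 8, 8, 8, 9, 9, 9, 9]
step 2: w=[0.3338, 0.3338, 0.2699, 0.0183, 0.0183, 0.0183, 0.0019, 0.0019, 0.0019, 0.0019]  mean=1.0011  Neff=3.3703  idx=[0, 0, 0, 0, 1, 1, 1, 2, 2, 2]

post_mean = 1.0011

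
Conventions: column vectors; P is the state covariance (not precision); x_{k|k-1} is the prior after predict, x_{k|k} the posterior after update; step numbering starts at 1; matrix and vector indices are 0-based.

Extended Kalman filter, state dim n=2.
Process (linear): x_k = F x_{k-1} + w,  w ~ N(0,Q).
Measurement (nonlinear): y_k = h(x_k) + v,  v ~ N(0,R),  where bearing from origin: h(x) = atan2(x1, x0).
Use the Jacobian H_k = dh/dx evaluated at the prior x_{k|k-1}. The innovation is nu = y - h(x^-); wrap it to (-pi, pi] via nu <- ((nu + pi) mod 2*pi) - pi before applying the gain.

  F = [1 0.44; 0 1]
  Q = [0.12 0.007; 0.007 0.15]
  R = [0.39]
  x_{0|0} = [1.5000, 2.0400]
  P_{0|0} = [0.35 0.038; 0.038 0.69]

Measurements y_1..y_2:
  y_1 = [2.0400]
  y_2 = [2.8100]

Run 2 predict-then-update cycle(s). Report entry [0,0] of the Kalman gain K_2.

K[0,0] = -0.0851

step 1: x^-=[2.3976, 2.0400]  P^-=[0.6370 0.3486; 0.3486 0.8400]  H_jac=[-0.2059 0.2419]  S=[0.4314]  K=[-0.1085; 0.3047]  nu=[1.3350]  x^+=[2.2528, 2.4468]  P^+=[0.6319 0.3629; 0.3629 0.7999]
step 2: x^-=[3.3294, 2.4468]  P^-=[1.2261 0.7218; 0.7218 0.9499]  H_jac=[-0.1433 0.1950]  S=[0.4110]  K=[-0.0851; 0.1991]  nu=[2.1762]  x^+=[3.1443, 2.8800]  P^+=[1.2232 0.7288; 0.7288 0.9337]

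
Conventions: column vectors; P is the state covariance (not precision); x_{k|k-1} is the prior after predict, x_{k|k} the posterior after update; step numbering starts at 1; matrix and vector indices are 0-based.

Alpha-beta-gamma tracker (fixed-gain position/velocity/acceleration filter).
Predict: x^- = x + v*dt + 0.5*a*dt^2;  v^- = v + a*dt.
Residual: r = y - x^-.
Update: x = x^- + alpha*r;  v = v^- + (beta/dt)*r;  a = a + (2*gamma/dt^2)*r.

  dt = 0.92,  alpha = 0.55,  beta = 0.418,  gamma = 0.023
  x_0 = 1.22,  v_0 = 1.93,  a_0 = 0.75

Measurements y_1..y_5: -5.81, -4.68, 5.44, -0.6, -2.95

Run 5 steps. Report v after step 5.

v_post = -0.4088

step 1: x_pred=3.3130  r=-9.1230  x^+=-1.7046  v^+=-1.5250  a^+=0.2542
step 2: x_pred=-3.0001  r=-1.6799  x^+=-3.9240  v^+=-2.0544  a^+=0.1629
step 3: x_pred=-5.7452  r=11.1852  x^+=0.4067  v^+=3.1774  a^+=0.7708
step 4: x_pred=3.6561  r=-4.2561  x^+=1.3152  v^+=1.9528  a^+=0.5395
step 5: x_pred=3.3401  r=-6.2901  x^+=-0.1195  v^+=-0.4088  a^+=0.1976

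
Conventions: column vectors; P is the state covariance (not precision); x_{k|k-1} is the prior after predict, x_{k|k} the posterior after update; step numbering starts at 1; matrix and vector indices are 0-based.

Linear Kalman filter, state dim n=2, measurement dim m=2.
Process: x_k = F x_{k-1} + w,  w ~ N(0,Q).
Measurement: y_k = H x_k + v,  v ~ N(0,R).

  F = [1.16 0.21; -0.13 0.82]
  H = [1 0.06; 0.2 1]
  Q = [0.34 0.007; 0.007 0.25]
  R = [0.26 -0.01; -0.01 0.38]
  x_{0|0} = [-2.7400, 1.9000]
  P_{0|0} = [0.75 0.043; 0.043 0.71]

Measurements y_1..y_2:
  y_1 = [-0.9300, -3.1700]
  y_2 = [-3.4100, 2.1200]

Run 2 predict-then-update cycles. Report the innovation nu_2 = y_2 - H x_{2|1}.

step 1: x^-=[-2.7794, 1.9142]  P^-=[1.4015 0.0559; 0.0559 0.7309]  S=[1.6708 0.3707; 0.3707 1.1893]  K=[0.8359 0.0221; -0.0846 0.6503]  nu=[1.7345, -4.5283]  x^+=[-1.4297, -1.1774]  P^+=[0.2197 -0.0439; -0.0439 0.2567]
step 2: x^-=[-1.9057, -0.7796]  P^-=[0.6256 -0.0225; -0.0225 0.4357]  S=[0.8845 0.1185; 0.1185 0.8317]  K=[0.7027 0.0233; -0.0666 0.5279]  nu=[-1.4575, 3.2808]  x^+=[-2.8535, 1.0495]  P^+=[0.1846 -0.0351; -0.0351 0.2083]

innov = [-1.4575, 3.2808]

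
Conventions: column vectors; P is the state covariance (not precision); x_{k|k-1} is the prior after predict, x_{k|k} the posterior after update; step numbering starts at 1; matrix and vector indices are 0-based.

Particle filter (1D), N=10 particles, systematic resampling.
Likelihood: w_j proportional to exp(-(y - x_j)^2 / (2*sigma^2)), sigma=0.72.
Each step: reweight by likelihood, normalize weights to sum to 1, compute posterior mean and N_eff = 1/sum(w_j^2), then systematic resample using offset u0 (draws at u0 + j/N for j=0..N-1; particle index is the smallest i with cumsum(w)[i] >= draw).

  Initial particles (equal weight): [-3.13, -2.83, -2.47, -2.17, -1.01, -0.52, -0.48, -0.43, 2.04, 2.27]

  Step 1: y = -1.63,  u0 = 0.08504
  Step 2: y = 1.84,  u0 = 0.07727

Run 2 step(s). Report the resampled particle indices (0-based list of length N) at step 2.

step 1: w=[0.0363, 0.0792, 0.1608, 0.2398, 0.2192, 0.0968, 0.0887, 0.0792, 0.0000, 0.0000]  mean=-1.6036  Neff=6.1532  idx=[1, 2, 3, 3, 3, 4, 4, 5, 6, 7]
step 2: w=[0.0000, 0.0000, 0.0000, 0.0000, 0.0000, 0.0221, 0.0221, 0.2589, 0.3101, 0.3869]  mean=-0.4945  Neff=3.1865  idx=[7, 7, 7, 8, 8, 8, 9, 9, 9, 9]

resampled_idx = [7, 7, 7, 8, 8, 8, 9, 9, 9, 9]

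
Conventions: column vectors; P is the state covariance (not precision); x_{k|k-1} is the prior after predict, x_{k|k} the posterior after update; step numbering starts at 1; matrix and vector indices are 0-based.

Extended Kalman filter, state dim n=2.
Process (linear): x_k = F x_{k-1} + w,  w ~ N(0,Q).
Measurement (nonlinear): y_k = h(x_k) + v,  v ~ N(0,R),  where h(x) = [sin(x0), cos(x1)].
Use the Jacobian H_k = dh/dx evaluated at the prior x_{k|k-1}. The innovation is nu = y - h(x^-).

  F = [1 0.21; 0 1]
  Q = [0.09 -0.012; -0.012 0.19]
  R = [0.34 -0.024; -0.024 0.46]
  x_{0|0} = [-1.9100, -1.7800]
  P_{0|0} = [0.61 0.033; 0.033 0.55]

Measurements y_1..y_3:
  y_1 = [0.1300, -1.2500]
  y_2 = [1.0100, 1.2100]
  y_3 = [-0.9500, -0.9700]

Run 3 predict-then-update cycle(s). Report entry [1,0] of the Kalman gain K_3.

K[1,0] = -0.0205

step 1: x^-=[-2.2838, -1.7800]  P^-=[0.7381 0.1365; 0.1365 0.7400]  H_jac=[-0.6541 0.0000; 0.0000 0.9782]  S=[0.6558 -0.1113; -0.1113 1.1681]  K=[-0.7286 0.0449; -0.0314 0.6167]  nu=[0.8864, -1.0423]  x^+=[-2.9764, -2.4507]  P^+=[0.3804 0.0390; 0.0390 0.2908]
step 2: x^-=[-3.4910, -2.4507]  P^-=[0.4996 0.0880; 0.0880 0.4808]  H_jac=[-0.9396 0.0000; 0.0000 0.6372]  S=[0.7810 -0.0767; -0.0767 0.6552]  K=[-0.5995 0.0154; -0.0607 0.4605]  nu=[0.6676, 1.9807]  x^+=[-3.8607, -1.5791]  P^+=[0.2173 0.0337; 0.0337 0.3347]
step 3: x^-=[-4.1923, -1.5791]  P^-=[0.3362 0.0920; 0.0920 0.5247]  H_jac=[-0.4970 0.0000; 0.0000 1.0000]  S=[0.4230 -0.0697; -0.0697 0.9846]  K=[-0.3841 0.0662; -0.0205 0.5314]  nu=[-1.8178, -0.9616]  x^+=[-3.5578, -2.0529]  P^+=[0.2660 0.0397; 0.0397 0.2449]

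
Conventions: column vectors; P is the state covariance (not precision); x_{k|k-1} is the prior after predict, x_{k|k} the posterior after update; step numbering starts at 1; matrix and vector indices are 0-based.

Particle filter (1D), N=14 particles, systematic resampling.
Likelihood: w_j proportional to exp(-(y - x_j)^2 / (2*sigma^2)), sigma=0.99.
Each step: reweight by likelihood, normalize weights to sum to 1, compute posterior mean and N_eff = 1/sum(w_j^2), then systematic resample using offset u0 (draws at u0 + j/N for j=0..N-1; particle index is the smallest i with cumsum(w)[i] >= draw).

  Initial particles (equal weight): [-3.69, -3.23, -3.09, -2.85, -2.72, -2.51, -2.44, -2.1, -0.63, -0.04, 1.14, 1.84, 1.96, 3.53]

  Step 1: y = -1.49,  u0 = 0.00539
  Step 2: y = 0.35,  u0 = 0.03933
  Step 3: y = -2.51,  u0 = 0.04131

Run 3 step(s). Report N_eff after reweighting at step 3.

N_eff = 4.8846

step 1: w=[0.0187, 0.0471, 0.0598, 0.0859, 0.1020, 0.1298, 0.1393, 0.1826, 0.1514, 0.0755, 0.0065, 0.0008, 0.0005, 0.0000]  mean=-2.0663  Neff=8.1824  idx=[0, 2, 3, 4, 4, 5, 5, 6, 6, 7, 7, 8, 8, 9]
step 2: w=[0.0001, 0.0010, 0.0023, 0.0035, 0.0035, 0.0066, 0.0066, 0.0081, 0.0081, 0.0200, 0.0200, 0.2621, 0.2621, 0.3959]  mean=-0.5318  Neff=3.3869  idx=[8, 11, 11, 11, 11, 12, 12, 12, 13, 13, 13, 13, 13, 13]
step 3: w=[0.4125, 0.0682, 0.0682, 0.0682, 0.0682, 0.0682, 0.0682, 0.0682, 0.0184, 0.0184, 0.0184, 0.0184, 0.0184, 0.0184]  mean=-1.3115  Neff=4.8846  idx=[0, 0, 0, 0, 0, 0, 1, 2, 3, 4, 6, 7, 8, 12]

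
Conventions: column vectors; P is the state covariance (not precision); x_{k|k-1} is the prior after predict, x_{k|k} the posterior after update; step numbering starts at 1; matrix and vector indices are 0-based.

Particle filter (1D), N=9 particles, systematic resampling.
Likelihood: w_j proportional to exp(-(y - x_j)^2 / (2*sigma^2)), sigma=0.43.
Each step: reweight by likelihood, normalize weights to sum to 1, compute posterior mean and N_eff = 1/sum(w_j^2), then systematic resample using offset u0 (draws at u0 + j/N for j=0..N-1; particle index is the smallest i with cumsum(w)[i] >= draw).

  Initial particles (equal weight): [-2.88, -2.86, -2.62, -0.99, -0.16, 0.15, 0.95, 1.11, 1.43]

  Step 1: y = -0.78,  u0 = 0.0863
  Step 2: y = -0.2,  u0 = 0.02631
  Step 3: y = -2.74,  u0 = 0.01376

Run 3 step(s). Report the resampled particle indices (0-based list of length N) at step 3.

step 1: w=[0.0000, 0.0000, 0.0001, 0.6633, 0.2643, 0.0721, 0.0002, 0.0000, 0.0000]  mean=-0.6881  Neff=1.9418  idx=[3, 3, 3, 3, 3, 3, 4, 4, 5]
step 2: w=[0.0484, 0.0484, 0.0484, 0.0484, 0.0484, 0.0484, 0.2607, 0.2607, 0.1880]  mean=-0.3429  Neff=5.3949  idx=[0, 2, 5, 6, 6, 7, 7, 7, 8]
step 3: w=[0.3333, 0.3333, 0.3333, 0.0000, 0.0000, 0.0000, 0.0000, 0.0000, 0.0000]  mean=-0.9899  Neff=3.0006  idx=[0, 0, 0, 1, 1, 1, 2, 2, 2]

resampled_idx = [0, 0, 0, 1, 1, 1, 2, 2, 2]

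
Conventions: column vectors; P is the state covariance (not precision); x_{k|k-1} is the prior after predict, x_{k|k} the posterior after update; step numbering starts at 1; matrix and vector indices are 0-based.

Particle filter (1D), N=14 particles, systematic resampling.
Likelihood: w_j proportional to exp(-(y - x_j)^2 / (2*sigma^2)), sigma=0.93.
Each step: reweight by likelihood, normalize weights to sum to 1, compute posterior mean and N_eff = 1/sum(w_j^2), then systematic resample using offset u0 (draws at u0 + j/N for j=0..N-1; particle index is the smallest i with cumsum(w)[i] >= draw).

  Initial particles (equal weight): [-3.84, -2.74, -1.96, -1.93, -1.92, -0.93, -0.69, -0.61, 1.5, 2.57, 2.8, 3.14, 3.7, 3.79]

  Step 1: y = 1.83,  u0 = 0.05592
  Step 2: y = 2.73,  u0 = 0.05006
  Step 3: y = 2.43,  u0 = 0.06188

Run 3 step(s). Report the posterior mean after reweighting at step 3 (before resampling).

step 1: w=[0.0000, 0.0000, 0.0001, 0.0001, 0.0001, 0.0042, 0.0087, 0.0109, 0.3204, 0.2487, 0.1981, 0.1265, 0.0452, 0.0370]  mean=2.3621  Neff=4.4767  idx=[8, 8, 8, 8, 8, 9, 9, 9, 10, 10, 10, 11, 11, 13]
step 2: w=[0.0402, 0.0402, 0.0402, 0.0402, 0.0402, 0.0950, 0.0950, 0.0950, 0.0962, 0.0962, 0.0962, 0.0875, 0.0875, 0.0504]  mean=2.5824  Neff=12.3816  idx=[1, 3, 4, 5, 6, 7, 7, 8, 9, 10, 10, 11, 12, 13]
step 3: w=[0.0536, 0.0536, 0.0536, 0.0874, 0.0874, 0.0874, 0.0874, 0.0817, 0.0817, 0.0817, 0.0817, 0.0661, 0.0661, 0.0304]  mean=2.5854  Neff=13.2328  idx=[1, 2, 3, 4, 5, 5, 6, 7, 8, 9, 10, 11, 12, 13]

post_mean = 2.5854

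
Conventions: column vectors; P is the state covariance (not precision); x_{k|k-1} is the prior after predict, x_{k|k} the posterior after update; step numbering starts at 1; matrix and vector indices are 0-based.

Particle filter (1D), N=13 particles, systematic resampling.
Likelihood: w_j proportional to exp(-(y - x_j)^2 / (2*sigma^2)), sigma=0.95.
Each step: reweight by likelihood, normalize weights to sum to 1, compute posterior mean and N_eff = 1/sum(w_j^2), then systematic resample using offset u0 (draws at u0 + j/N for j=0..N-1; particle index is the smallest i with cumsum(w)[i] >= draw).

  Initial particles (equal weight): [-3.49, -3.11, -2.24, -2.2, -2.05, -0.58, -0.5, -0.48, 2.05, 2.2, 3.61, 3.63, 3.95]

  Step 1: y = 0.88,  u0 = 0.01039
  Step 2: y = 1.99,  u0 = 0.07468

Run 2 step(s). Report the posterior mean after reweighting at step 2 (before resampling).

post_mean = 2.0099

step 1: w=[0.0000, 0.0001, 0.0024, 0.0027, 0.0045, 0.1600, 0.1815, 0.1871, 0.2442, 0.1985, 0.0084, 0.0079, 0.0028]  mean=0.7132  Neff=5.1886  idx=[5, 5, 5, 6, 6, 7, 7, 8, 8, 8, 8, 9, 9]
step 2: w=[0.0042, 0.0042, 0.0042, 0.0052, 0.0052, 0.0055, 0.0055, 0.1622, 0.1622, 0.1622, 0.1622, 0.1586, 0.1586]  mean=2.0099  Neff=6.4234  idx=[7, 7, 8, 8, 9, 9, 10, 10, 11, 11, 12, 12, 12]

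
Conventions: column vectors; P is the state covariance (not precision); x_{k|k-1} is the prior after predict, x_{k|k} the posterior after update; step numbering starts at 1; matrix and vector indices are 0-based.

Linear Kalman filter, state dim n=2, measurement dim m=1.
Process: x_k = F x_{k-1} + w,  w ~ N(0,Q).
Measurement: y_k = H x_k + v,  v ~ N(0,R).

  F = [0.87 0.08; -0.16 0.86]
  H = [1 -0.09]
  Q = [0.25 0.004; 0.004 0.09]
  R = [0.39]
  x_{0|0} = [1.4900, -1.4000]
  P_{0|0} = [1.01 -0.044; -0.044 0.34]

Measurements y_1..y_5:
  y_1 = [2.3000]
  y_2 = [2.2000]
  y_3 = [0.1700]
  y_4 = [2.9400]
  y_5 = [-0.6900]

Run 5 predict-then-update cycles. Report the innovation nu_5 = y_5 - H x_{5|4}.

innov = [-2.1548]

step 1: x^-=[1.1843, -1.4424]  P^-=[1.0105 -0.1456; -0.1456 0.3794]  S=[1.4298]  K=[0.7159; -0.1257]  nu=[0.9859]  x^+=[1.8901, -1.5663]  P^+=[0.2777 -0.0169; -0.0169 0.3568]
step 2: x^-=[1.5191, -1.6494]  P^-=[0.4601 -0.0225; -0.0225 0.3657]  S=[0.8571]  K=[0.5392; -0.0647]  nu=[0.5325]  x^+=[1.8062, -1.6839]  P^+=[0.2109 0.0074; 0.0074 0.3621]
step 3: x^-=[1.4367, -1.7371]  P^-=[0.4130 0.0050; 0.0050 0.3612]  S=[0.8050]  K=[0.5125; -0.0342]  nu=[-1.4230]  x^+=[0.7074, -1.6884]  P^+=[0.2016 0.0191; 0.0191 0.3602]
step 4: x^-=[0.4804, -1.5653]  P^-=[0.4075 0.0148; 0.0148 0.3563]  S=[0.7978]  K=[0.5092; -0.0217]  nu=[2.3187]  x^+=[1.6610, -1.6156]  P^+=[0.2007 0.0236; 0.0236 0.3560]
step 5: x^-=[1.3159, -1.6552]  P^-=[0.4075 0.0179; 0.0179 0.3519]  S=[0.7971]  K=[0.5092; -0.0173]  nu=[-2.1548]  x^+=[0.2187, -1.6179]  P^+=[0.2008 0.0249; 0.0249 0.3517]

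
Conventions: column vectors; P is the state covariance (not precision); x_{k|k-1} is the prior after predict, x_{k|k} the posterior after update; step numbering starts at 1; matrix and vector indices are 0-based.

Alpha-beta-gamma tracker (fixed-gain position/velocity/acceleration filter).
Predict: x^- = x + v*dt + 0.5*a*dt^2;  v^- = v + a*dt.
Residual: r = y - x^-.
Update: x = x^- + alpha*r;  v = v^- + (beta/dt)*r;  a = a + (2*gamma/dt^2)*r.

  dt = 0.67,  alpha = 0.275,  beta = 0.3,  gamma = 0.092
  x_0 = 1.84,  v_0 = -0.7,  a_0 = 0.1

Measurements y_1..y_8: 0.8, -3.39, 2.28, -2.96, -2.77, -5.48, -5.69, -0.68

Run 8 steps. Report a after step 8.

step 1: x_pred=1.3934  r=-0.5934  x^+=1.2302  v^+=-0.8987  a^+=-0.1432
step 2: x_pred=0.5960  r=-3.9860  x^+=-0.5002  v^+=-2.7795  a^+=-1.7771
step 3: x_pred=-2.7613  r=5.0413  x^+=-1.3749  v^+=-1.7128  a^+=0.2893
step 4: x_pred=-2.4576  r=-0.5024  x^+=-2.5957  v^+=-1.7439  a^+=0.0834
step 5: x_pred=-3.7454  r=0.9754  x^+=-3.4772  v^+=-1.2513  a^+=0.4832
step 6: x_pred=-4.2071  r=-1.2729  x^+=-4.5572  v^+=-1.4975  a^+=-0.0385
step 7: x_pred=-5.5691  r=-0.1209  x^+=-5.6024  v^+=-1.5775  a^+=-0.0881
step 8: x_pred=-6.6790  r=5.9990  x^+=-5.0293  v^+=1.0497  a^+=2.3709

a_post = 2.3709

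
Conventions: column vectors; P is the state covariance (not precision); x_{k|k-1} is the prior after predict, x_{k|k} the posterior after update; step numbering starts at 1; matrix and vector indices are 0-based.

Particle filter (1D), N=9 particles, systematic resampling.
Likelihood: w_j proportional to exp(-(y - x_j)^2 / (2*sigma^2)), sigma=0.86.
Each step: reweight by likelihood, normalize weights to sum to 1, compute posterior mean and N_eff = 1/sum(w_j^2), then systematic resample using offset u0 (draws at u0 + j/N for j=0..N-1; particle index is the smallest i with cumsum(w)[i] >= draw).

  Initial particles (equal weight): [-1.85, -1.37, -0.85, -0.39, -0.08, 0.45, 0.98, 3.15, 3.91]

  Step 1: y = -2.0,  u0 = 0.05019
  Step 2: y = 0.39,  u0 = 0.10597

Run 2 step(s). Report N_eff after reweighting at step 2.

N_eff = 3.7630

step 1: w=[0.4046, 0.3141, 0.1680, 0.0712, 0.0340, 0.0071, 0.0010, 0.0000, 0.0000]  mean=-1.3479  Neff=3.3687  idx=[0, 0, 0, 0, 1, 1, 1, 2, 3]
step 2: w=[0.0221, 0.0221, 0.0221, 0.0221, 0.0810, 0.0810, 0.0810, 0.2326, 0.4359]  mean=-0.8644  Neff=3.7630  idx=[4, 5, 6, 7, 7, 8, 8, 8, 8]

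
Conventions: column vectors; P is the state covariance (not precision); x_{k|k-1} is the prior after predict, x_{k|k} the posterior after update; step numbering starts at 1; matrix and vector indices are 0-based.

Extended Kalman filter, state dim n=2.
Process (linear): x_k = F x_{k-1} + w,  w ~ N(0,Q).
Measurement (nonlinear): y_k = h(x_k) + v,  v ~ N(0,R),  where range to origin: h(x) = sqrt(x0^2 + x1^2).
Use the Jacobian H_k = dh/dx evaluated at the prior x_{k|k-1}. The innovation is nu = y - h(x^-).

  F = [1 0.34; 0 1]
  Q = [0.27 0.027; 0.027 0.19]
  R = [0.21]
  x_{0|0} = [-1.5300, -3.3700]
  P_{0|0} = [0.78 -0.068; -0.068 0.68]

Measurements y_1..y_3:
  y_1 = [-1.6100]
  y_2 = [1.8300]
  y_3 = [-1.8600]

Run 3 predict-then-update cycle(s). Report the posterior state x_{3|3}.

x_post = [-0.7221, -0.8001]

step 1: x^-=[-2.6758, -3.3700]  P^-=[1.0824 0.1902; 0.1902 0.8700]  H_jac=[-0.6218 -0.7832]  S=[1.3474]  K=[-0.6101; -0.5935]  nu=[-5.9131]  x^+=[0.9317, 0.1392]  P^+=[0.5809 -0.2976; -0.2976 0.3955]
step 2: x^-=[0.9790, 0.1392]  P^-=[0.6942 -0.1362; -0.1362 0.5855]  H_jac=[0.9900 0.1408]  S=[0.8641]  K=[0.7732; -0.0606]  nu=[0.8411]  x^+=[1.6294, 0.0882]  P^+=[0.1776 -0.0957; -0.0957 0.5823]
step 3: x^-=[1.6594, 0.0882]  P^-=[0.4499 0.1293; 0.1293 0.7723]  H_jac=[0.9986 0.0531]  S=[0.6745]  K=[0.6762; 0.2522]  nu=[-3.5217]  x^+=[-0.7221, -0.8001]  P^+=[0.1414 0.0143; 0.0143 0.7294]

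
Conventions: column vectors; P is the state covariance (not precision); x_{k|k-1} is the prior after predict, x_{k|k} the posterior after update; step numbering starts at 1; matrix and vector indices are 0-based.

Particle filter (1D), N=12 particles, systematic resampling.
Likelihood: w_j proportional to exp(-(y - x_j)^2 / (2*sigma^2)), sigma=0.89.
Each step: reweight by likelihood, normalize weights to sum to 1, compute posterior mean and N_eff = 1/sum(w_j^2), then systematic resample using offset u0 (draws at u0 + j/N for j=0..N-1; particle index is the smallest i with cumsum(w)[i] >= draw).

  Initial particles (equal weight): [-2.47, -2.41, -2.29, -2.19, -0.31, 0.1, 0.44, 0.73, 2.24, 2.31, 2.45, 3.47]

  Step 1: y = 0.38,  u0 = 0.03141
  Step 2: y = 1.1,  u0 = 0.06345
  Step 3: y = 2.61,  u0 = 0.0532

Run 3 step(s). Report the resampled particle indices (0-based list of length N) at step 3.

resampled_idx = [3, 6, 7, 9, 10, 11, 11, 11, 11, 11, 11, 11]

step 1: w=[0.0015, 0.0019, 0.0028, 0.0039, 0.1883, 0.2420, 0.2537, 0.2354, 0.0286, 0.0242, 0.0170, 0.0006]  mean=0.3899  Neff=4.6400  idx=[4, 4, 4, 5, 5, 6, 6, 6, 7, 7, 7, 8]
step 2: w=[0.0386, 0.0386, 0.0386, 0.0720, 0.0720, 0.1028, 0.1028, 0.1028, 0.1241, 0.1241, 0.1241, 0.0596]  mean=0.5195  Neff=10.3853  idx=[1, 3, 4, 5, 6, 7, 7, 8, 9, 9, 10, 11]
step 3: w=[0.0029, 0.0118, 0.0118, 0.0321, 0.0321, 0.0321, 0.0321, 0.0674, 0.0674, 0.0674, 0.0674, 0.5755]  mean=1.5440  Neff=2.8263  idx=[3, 6, 7, 9, 10, 11, 11, 11, 11, 11, 11, 11]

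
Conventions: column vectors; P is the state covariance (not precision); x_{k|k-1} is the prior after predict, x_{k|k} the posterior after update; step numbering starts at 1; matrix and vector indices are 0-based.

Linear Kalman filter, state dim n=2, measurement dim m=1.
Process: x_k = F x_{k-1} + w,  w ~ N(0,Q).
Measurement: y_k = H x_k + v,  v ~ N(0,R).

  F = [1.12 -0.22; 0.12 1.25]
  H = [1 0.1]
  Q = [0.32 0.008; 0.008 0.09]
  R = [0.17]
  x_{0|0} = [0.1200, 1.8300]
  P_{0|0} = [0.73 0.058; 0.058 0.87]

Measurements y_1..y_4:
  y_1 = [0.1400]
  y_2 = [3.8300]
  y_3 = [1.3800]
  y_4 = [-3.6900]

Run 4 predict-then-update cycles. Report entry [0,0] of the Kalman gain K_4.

K[0,0] = 0.9077

step 1: x^-=[-0.2682, 2.3019]  P^-=[1.2492 -0.0535; -0.0535 1.4773]  S=[1.4233]  K=[0.8739; 0.0662]  nu=[0.1780]  x^+=[-0.1126, 2.3137]  P^+=[0.1622 -0.1358; -0.1358 1.4710]
step 2: x^-=[-0.6352, 2.8786]  P^-=[0.6615 -0.5613; -0.5613 2.3501]  S=[0.7428]  K=[0.8151; -0.4393]  nu=[4.1773]  x^+=[2.7696, 1.0433]  P^+=[0.1681 -0.2954; -0.2954 2.2067]
step 3: x^-=[2.8724, 1.6365]  P^-=[0.7832 -0.9820; -0.9820 3.4518]  S=[0.7913]  K=[0.8656; -0.8047]  nu=[-1.6561]  x^+=[1.4389, 2.9692]  P^+=[0.1902 -0.4307; -0.4307 2.9394]
step 4: x^-=[0.9583, 3.8841]  P^-=[0.9132 -1.3664; -1.3664 4.5563]  S=[0.8554]  K=[0.9077; -1.0647]  nu=[-5.0367]  x^+=[-3.6137, 9.2467]  P^+=[0.2083 -0.5397; -0.5397 3.5866]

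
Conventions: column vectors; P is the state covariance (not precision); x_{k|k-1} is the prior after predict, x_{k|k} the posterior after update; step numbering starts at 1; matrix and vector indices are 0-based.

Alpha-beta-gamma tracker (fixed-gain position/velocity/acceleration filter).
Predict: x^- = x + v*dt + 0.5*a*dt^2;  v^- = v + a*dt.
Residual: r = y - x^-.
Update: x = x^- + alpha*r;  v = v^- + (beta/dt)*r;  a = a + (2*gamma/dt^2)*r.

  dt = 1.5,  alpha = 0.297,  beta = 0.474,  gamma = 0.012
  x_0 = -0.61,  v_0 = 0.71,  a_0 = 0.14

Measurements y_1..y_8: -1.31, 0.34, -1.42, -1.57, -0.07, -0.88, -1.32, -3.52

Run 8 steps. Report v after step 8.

step 1: x_pred=0.6125  r=-1.9225  x^+=0.0415  v^+=0.3125  a^+=0.1195
step 2: x_pred=0.6447  r=-0.3047  x^+=0.5542  v^+=0.3955  a^+=0.1162
step 3: x_pred=1.2781  r=-2.6981  x^+=0.4768  v^+=-0.2828  a^+=0.0875
step 4: x_pred=0.1510  r=-1.7210  x^+=-0.3601  v^+=-0.6954  a^+=0.0691
step 5: x_pred=-1.3256  r=1.2556  x^+=-0.9527  v^+=-0.1950  a^+=0.0825
step 6: x_pred=-1.1524  r=0.2724  x^+=-1.0715  v^+=0.0148  a^+=0.0854
step 7: x_pred=-0.9532  r=-0.3668  x^+=-1.0621  v^+=0.0270  a^+=0.0815
step 8: x_pred=-0.9300  r=-2.5900  x^+=-1.6992  v^+=-0.6692  a^+=0.0539

v_post = -0.6692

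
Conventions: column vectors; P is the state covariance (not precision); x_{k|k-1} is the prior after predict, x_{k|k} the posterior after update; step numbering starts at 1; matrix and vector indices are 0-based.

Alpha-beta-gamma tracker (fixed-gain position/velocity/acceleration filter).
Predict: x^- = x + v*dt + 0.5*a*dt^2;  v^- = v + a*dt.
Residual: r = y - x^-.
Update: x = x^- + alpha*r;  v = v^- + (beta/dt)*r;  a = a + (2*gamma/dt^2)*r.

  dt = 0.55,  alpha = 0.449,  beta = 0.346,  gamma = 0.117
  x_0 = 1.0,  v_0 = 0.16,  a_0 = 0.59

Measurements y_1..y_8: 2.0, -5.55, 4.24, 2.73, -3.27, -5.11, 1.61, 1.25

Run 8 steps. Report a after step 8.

step 1: x_pred=1.1772  r=0.8228  x^+=1.5467  v^+=1.0021  a^+=1.2265
step 2: x_pred=2.2833  r=-7.8333  x^+=-1.2338  v^+=-3.2512  a^+=-4.8330
step 3: x_pred=-3.7530  r=7.9930  x^+=-0.1642  v^+=-0.8811  a^+=1.3500
step 4: x_pred=-0.4445  r=3.1745  x^+=0.9808  v^+=1.8585  a^+=3.8057
step 5: x_pred=2.5786  r=-5.8486  x^+=-0.0474  v^+=0.2723  a^+=-0.7185
step 6: x_pred=-0.0063  r=-5.1037  x^+=-2.2979  v^+=-3.3336  a^+=-4.6665
step 7: x_pred=-4.8371  r=6.4471  x^+=-1.9424  v^+=-1.8443  a^+=0.3207
step 8: x_pred=-2.9082  r=4.1582  x^+=-1.0412  v^+=0.9480  a^+=3.5373

a_post = 3.5373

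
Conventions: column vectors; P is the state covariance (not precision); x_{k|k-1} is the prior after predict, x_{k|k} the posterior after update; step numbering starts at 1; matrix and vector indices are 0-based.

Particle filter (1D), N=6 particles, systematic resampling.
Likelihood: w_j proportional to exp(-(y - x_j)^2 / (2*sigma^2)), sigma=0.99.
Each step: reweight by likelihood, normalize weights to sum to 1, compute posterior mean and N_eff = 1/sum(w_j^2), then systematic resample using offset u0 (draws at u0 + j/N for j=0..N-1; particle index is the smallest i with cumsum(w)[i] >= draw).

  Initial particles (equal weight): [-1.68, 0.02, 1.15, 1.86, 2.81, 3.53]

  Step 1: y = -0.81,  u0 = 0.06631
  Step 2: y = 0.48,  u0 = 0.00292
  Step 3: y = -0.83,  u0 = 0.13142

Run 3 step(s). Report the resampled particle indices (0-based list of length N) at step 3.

step 1: w=[0.4380, 0.4534, 0.0908, 0.0170, 0.0008, 0.0000]  mean=-0.5883  Neff=2.4634  idx=[0, 0, 0, 1, 1, 2]
step 2: w=[0.0323, 0.0323, 0.0323, 0.3130, 0.3130, 0.2773]  mean=0.1688  Neff=3.6245  idx=[0, 3, 3, 4, 4, 5]
step 3: w=[0.1925, 0.1925, 0.1925, 0.1925, 0.1925, 0.0377]  mean=-0.2646  Neff=5.3579  idx=[0, 1, 2, 3, 4, 5]

resampled_idx = [0, 1, 2, 3, 4, 5]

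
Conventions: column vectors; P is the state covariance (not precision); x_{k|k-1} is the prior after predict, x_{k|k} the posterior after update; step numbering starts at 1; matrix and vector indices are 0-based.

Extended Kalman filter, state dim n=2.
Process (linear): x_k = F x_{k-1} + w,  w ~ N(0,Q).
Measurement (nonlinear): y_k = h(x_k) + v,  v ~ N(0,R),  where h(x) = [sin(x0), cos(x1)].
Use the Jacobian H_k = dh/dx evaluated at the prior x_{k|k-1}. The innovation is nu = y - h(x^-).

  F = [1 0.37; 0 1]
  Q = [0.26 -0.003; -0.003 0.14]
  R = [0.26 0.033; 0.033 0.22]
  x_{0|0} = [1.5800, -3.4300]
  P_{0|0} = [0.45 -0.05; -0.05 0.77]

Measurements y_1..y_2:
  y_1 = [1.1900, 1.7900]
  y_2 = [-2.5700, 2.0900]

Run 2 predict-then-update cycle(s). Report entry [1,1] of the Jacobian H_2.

H_jac[1,1] = -0.6172

step 1: x^-=[0.3109, -3.4300]  P^-=[0.7784 0.2319; 0.2319 0.9100]  H_jac=[0.9521 0.0000; 0.0000 -0.2844]  S=[0.9656 -0.0298; -0.0298 0.2936]  K=[0.7630 -0.1472; 0.2021 -0.8610]  nu=[0.8841, 2.7487]  x^+=[0.5808, -5.6180]  P^+=[0.2033 0.0253; 0.0253 0.6425]
step 2: x^-=[-1.4979, -5.6180]  P^-=[0.5700 0.2601; 0.2601 0.7825]  H_jac=[0.0729 0.0000; 0.0000 -0.6172]  S=[0.2630 0.0213; 0.0213 0.5181]  K=[0.1836 -0.3174; 0.1480 -0.9383]  nu=[-1.5727, 1.3032]  x^+=[-2.2002, -7.0736]  P^+=[0.5114 0.1033; 0.1033 0.3265]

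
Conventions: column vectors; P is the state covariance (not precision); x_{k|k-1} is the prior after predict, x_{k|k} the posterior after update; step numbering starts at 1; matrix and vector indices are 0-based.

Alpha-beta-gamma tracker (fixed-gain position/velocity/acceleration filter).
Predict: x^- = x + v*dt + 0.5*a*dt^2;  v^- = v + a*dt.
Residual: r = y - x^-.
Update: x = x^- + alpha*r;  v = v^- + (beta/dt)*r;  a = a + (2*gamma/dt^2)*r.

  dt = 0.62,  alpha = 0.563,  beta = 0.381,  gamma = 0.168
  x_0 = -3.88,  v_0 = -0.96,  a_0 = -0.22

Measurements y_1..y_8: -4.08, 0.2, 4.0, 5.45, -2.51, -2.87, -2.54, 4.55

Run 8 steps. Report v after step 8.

v_post = -9.5941

step 1: x_pred=-4.5175  r=0.4375  x^+=-4.2712  v^+=-0.8276  a^+=0.1624
step 2: x_pred=-4.7531  r=4.9531  x^+=-1.9645  v^+=2.3169  a^+=4.4918
step 3: x_pred=0.3353  r=3.6647  x^+=2.3985  v^+=7.3538  a^+=7.6951
step 4: x_pred=8.4369  r=-2.9869  x^+=6.7553  v^+=10.2893  a^+=5.0843
step 5: x_pred=14.1118  r=-16.6218  x^+=4.7537  v^+=3.2272  a^+=-9.4447
step 6: x_pred=4.9393  r=-7.8093  x^+=0.5427  v^+=-7.4275  a^+=-16.2707
step 7: x_pred=-7.1896  r=4.6496  x^+=-4.5719  v^+=-14.6581  a^+=-12.2065
step 8: x_pred=-16.0060  r=20.5560  x^+=-4.4330  v^+=-9.5941  a^+=5.7612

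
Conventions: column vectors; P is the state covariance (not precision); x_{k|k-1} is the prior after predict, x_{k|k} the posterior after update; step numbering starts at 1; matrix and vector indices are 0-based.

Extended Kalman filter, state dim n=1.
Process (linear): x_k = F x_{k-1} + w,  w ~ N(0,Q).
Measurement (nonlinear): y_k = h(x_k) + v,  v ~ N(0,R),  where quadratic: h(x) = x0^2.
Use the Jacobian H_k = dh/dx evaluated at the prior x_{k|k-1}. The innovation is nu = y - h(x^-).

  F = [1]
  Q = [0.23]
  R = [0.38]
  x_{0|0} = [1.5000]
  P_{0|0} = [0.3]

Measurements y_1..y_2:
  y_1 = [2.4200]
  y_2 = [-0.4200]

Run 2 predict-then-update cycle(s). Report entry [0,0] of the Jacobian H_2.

step 1: x^-=[1.5000]  P^-=[0.5300]  H_jac=[3.0000]  S=[5.1500]  K=[0.3087]  nu=[0.1700]  x^+=[1.5525]  P^+=[0.0391]
step 2: x^-=[1.5525]  P^-=[0.2691]  H_jac=[3.1050]  S=[2.9744]  K=[0.2809]  nu=[-2.8302]  x^+=[0.7574]  P^+=[0.0344]

H_jac[0,0] = 3.1050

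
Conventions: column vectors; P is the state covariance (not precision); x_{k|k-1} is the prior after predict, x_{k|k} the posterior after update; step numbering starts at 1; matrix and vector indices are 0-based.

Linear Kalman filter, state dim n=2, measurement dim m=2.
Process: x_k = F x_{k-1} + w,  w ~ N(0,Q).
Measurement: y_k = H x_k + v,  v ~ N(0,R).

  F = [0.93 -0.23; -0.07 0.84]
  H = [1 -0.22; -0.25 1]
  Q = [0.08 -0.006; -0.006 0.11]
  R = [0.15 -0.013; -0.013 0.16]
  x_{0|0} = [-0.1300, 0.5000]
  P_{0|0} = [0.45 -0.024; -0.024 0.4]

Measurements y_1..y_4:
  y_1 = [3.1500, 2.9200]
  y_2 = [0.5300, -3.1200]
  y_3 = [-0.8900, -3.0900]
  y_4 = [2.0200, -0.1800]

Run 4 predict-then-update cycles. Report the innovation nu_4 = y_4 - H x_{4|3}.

step 1: x^-=[-0.2359, 0.4291]  P^-=[0.5006 -0.1317; -0.1317 0.3973]  S=[0.7278 -0.3645; -0.3645 0.6544]  K=[0.7366 0.0178; 0.0391 0.6791]  nu=[3.4803, 2.4319]  x^+=[2.3707, 2.2168]  P^+=[0.1151 0.0220; 0.0220 0.1137]
step 2: x^-=[1.6949, 1.6961]  P^-=[0.1761 -0.0179; -0.0179 0.1882]  S=[0.3431 -0.1173; -0.1173 0.3681]  K=[0.5244 -0.0011; 0.0069 0.5255]  nu=[-0.7918, -4.3924]  x^+=[1.2844, -0.6176]  P^+=[0.0816 0.0134; 0.0134 0.0873]
step 3: x^-=[1.3366, -0.6087]  P^-=[0.1495 -0.0175; -0.0175 0.1705]  S=[0.3154 -0.1063; -0.1063 0.3485]  K=[0.4827 -0.0102; -0.0059 0.4998]  nu=[-2.3605, -2.1472]  x^+=[0.2190, -1.6680]  P^+=[0.0749 0.0108; 0.0108 0.0828]
step 4: x^-=[0.5873, -1.4164]  P^-=[0.1445 -0.0182; -0.0182 0.1675]  S=[0.3107 -0.1052; -0.1052 0.3456]  K=[0.4737 -0.0131; -0.0097 0.4948]  nu=[1.1210, 1.3833]  x^+=[1.1003, -0.7429]  P^+=[0.0735 0.0101; 0.0101 0.0818]

innov = [1.1210, 1.3833]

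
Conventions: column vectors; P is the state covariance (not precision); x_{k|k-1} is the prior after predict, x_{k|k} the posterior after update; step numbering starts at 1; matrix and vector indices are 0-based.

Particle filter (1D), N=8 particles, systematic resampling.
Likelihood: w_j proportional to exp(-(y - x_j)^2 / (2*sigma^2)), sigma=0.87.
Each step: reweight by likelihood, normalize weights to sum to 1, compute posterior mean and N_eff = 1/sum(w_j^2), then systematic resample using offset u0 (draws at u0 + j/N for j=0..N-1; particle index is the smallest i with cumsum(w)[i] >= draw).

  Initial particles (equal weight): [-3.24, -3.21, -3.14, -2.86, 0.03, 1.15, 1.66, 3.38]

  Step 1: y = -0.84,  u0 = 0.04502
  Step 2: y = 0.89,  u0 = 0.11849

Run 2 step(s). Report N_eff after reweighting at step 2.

step 1: w=[0.0265, 0.0291, 0.0361, 0.0803, 0.7218, 0.0870, 0.0192, 0.0000]  mean=-0.3690  Neff=1.8581  idx=[1, 3, 4, 4, 4, 4, 4, 5]
step 2: w=[0.0000, 0.0000, 0.1525, 0.1525, 0.1525, 0.1525, 0.1525, 0.2377]  mean=0.2961  Neff=5.7902  idx=[2, 3, 4, 5, 6, 6, 7, 7]

N_eff = 5.7902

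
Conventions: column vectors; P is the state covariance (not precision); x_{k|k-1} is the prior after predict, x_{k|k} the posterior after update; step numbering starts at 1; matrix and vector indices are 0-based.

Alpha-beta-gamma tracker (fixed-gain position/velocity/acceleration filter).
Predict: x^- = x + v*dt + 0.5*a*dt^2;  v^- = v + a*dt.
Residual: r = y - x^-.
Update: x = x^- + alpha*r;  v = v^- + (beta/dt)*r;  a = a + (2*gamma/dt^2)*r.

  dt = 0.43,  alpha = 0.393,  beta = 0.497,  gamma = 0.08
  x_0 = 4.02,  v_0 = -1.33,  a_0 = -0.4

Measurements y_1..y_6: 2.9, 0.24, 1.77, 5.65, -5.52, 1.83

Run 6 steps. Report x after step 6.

x_post = -0.2836

step 1: x_pred=3.4111  r=-0.5111  x^+=3.2102  v^+=-2.0928  a^+=-0.8423
step 2: x_pred=2.2325  r=-1.9925  x^+=1.4494  v^+=-4.7579  a^+=-2.5665
step 3: x_pred=-0.8337  r=2.6037  x^+=0.1895  v^+=-2.8521  a^+=-0.3134
step 4: x_pred=-1.0658  r=6.7158  x^+=1.5735  v^+=4.7754  a^+=5.4980
step 5: x_pred=4.1352  r=-9.6552  x^+=0.3407  v^+=-4.0201  a^+=-2.8569
step 6: x_pred=-1.6520  r=3.4820  x^+=-0.2836  v^+=-1.2240  a^+=0.1562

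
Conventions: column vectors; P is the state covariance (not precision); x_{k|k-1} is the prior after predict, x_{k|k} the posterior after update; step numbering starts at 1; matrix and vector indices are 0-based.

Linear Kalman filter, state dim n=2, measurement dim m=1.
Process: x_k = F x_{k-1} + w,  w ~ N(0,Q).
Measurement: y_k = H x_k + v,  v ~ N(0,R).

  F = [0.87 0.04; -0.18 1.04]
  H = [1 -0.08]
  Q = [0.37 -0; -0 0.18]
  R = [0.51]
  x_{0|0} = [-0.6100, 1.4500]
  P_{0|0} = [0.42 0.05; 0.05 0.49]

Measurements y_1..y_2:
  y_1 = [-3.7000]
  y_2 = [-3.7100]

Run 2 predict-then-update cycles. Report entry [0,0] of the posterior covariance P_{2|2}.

step 1: x^-=[-0.4727, 1.6178]  P^-=[0.6922 -0.0005; -0.0005 0.7049]  S=[1.2068]  K=[0.5736; -0.0471]  nu=[-3.0979]  x^+=[-2.2497, 1.7639]  P^+=[0.2951 0.0321; 0.0321 0.7022]
step 2: x^-=[-1.8867, 2.2394]  P^-=[0.5967 0.0118; 0.0118 0.9370]  S=[1.1108]  K=[0.5363; -0.0568]  nu=[-1.6442]  x^+=[-2.7685, 2.3328]  P^+=[0.2772 0.0457; 0.0457 0.9334]

P_post[0,0] = 0.2772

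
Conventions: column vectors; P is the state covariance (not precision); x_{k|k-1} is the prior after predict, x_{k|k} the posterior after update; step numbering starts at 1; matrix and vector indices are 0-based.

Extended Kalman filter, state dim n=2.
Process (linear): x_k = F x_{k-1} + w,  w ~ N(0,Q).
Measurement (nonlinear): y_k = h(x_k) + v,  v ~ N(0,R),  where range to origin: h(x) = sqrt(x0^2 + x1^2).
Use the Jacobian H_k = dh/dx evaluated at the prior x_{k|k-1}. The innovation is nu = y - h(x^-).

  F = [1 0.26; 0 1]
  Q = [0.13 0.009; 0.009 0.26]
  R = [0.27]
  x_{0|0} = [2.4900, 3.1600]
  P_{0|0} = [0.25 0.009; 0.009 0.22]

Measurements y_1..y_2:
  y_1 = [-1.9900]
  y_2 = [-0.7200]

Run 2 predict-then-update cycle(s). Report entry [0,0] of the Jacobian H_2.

H_jac[0,0] = 0.9850

step 1: x^-=[3.3116, 3.1600]  P^-=[0.3996 0.0752; 0.0752 0.4800]  H_jac=[0.7235 0.6904]  S=[0.7830]  K=[0.4355; 0.4927]  nu=[-6.5674]  x^+=[0.4517, -0.0756]  P^+=[0.2511 -0.0928; -0.0928 0.2899]
step 2: x^-=[0.4320, -0.0756]  P^-=[0.3524 -0.0084; -0.0084 0.5499]  H_jac=[0.9850 -0.1724]  S=[0.6311]  K=[0.5523; -0.1634]  nu=[-1.1586]  x^+=[-0.2079, 0.1136]  P^+=[0.1599 0.0485; 0.0485 0.5331]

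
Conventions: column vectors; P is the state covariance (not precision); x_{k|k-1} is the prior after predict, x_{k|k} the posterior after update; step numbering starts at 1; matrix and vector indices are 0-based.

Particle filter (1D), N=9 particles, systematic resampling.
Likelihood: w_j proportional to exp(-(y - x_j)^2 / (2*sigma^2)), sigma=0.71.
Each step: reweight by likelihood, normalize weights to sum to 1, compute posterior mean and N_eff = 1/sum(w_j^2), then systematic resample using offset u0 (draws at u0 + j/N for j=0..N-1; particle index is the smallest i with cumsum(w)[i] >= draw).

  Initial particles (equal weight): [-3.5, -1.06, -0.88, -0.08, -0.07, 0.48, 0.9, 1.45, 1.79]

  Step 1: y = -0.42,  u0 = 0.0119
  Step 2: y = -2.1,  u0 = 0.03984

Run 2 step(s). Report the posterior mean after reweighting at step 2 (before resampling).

post_mean = -0.9346

step 1: w=[0.0000, 0.1700, 0.2069, 0.2275, 0.2260, 0.1143, 0.0453, 0.0080, 0.0020]  mean=-0.2856  Neff=5.2706  idx=[1, 1, 2, 2, 3, 3, 4, 4, 5]
step 2: w=[0.2825, 0.2825, 0.1887, 0.1887, 0.0144, 0.0144, 0.0139, 0.0139, 0.0011]  mean=-0.9346  Neff=4.3181  idx=[0, 0, 0, 1, 1, 2, 2, 3, 3]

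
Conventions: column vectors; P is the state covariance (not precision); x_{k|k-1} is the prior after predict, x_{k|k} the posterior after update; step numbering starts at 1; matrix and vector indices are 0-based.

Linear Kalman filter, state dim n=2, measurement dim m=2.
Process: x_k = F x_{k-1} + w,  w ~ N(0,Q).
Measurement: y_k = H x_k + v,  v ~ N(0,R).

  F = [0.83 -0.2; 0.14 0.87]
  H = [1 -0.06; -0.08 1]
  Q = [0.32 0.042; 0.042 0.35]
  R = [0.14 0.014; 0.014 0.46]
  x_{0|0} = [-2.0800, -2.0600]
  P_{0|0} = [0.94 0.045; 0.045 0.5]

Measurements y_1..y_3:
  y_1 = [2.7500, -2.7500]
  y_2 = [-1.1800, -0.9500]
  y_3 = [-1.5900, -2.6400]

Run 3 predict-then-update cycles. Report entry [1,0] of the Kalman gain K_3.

K[1,0] = 0.0125

step 1: x^-=[-1.3144, -2.0834]  P^-=[0.9726 0.0955; 0.0955 0.7578]  S=[1.1039 -0.0134; -0.0134 1.2088]  K=[0.8762 0.0243; 0.0528 0.6212]  nu=[3.9394, -0.7718]  x^+=[2.1185, -2.3548]  P^+=[0.1250 0.0334; 0.0334 0.2892]
step 2: x^-=[2.2293, -1.7521]  P^-=[0.4066 0.0294; 0.0294 0.5795]  S=[0.5451 -0.0237; -0.0237 1.0374]  K=[0.7432 0.0140; 0.0144 0.5567]  nu=[-3.5144, 0.9804]  x^+=[-0.3689, -1.2570]  P^+=[0.1058 0.0253; 0.0253 0.2583]
step 3: x^-=[-0.0548, -1.1453]  P^-=[0.3948 0.0269; 0.0269 0.5537]  S=[0.5336 -0.0238; -0.0238 1.0120]  K=[0.7375 0.0127; 0.0125 0.5454]  nu=[-1.6039, -1.4991]  x^+=[-1.2567, -1.9828]  P^+=[0.1049 0.0246; 0.0246 0.2530]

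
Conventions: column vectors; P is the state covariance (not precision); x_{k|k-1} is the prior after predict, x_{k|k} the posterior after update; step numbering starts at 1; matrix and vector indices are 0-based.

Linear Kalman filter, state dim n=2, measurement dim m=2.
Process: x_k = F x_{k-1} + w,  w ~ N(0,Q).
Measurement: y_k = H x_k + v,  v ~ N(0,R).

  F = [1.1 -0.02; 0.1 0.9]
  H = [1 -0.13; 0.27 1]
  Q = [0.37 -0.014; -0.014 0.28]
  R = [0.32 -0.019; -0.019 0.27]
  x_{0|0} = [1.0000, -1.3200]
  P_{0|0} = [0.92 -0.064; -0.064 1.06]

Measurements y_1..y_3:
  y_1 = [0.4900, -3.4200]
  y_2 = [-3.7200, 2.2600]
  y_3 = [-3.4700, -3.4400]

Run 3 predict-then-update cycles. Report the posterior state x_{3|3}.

step 1: x^-=[1.1264, -1.0880]  P^-=[1.4864 0.0049; 0.0049 1.1363]  S=[1.8244 0.2393; 0.2393 1.5173]  K=[0.7958 0.1422; -0.1804 0.7782]  nu=[-0.7778, -2.6361]  x^+=[0.1325, -2.9992]  P^+=[0.2463 -0.0432; -0.0432 0.2252]
step 2: x^-=[0.2058, -2.6860]  P^-=[0.6700 -0.0337; -0.0337 0.4571]  S=[1.0065 0.0700; 0.0700 0.7578]  K=[0.6608 0.1333; -0.1345 0.6037]  nu=[-4.2750, 4.8904]  x^+=[-1.9673, 0.8410]  P^+=[0.2048 -0.0319; -0.0319 0.1741]
step 3: x^-=[-2.1808, 0.5602]  P^-=[0.6193 -0.0261; -0.0261 0.4174]  S=[0.9531 0.0688; 0.0688 0.7184]  K=[0.6436 0.1348; -0.1264 0.5832]  nu=[-1.2163, -3.4113]  x^+=[-3.4235, -1.2758]  P^+=[0.1995 -0.0297; -0.0297 0.1679]

x_post = [-3.4235, -1.2758]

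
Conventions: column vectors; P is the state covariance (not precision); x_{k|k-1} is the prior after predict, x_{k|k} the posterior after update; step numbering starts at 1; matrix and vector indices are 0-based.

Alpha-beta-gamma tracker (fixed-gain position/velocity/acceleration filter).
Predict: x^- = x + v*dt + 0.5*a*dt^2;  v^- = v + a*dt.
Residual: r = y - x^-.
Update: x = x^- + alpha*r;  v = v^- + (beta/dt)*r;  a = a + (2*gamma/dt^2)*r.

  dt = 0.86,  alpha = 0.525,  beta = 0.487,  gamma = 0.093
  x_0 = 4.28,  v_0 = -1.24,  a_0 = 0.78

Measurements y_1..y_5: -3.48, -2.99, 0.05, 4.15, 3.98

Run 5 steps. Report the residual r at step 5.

step 1: x_pred=3.5020  r=-6.9820  x^+=-0.1635  v^+=-4.5230  a^+=-0.9759
step 2: x_pred=-4.4142  r=1.4242  x^+=-3.6665  v^+=-4.5558  a^+=-0.6177
step 3: x_pred=-7.8129  r=7.8629  x^+=-3.6849  v^+=-0.6344  a^+=1.3597
step 4: x_pred=-3.7277  r=7.8777  x^+=0.4081  v^+=4.9959  a^+=3.3408
step 5: x_pred=5.9400  r=-1.9600  x^+=4.9110  v^+=6.7591  a^+=2.8479

resid = -1.9600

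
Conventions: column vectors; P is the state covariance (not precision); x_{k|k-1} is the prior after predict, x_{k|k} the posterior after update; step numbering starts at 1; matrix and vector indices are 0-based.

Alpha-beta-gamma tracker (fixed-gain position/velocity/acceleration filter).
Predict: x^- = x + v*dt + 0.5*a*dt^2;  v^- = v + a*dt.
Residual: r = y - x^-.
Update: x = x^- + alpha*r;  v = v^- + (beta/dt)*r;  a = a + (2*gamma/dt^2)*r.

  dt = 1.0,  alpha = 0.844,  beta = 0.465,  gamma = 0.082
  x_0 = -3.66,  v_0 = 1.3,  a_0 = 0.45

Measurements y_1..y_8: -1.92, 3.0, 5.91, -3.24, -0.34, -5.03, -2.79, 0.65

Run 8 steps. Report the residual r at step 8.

step 1: x_pred=-2.1350  r=0.2150  x^+=-1.9535  v^+=1.8500  a^+=0.4853
step 2: x_pred=0.1391  r=2.8609  x^+=2.5537  v^+=3.6656  a^+=0.9545
step 3: x_pred=6.6965  r=-0.7865  x^+=6.0327  v^+=4.2543  a^+=0.8255
step 4: x_pred=10.6997  r=-13.9397  x^+=-1.0654  v^+=-1.4022  a^+=-1.4606
step 5: x_pred=-3.1979  r=2.8579  x^+=-0.7858  v^+=-1.5339  a^+=-0.9919
step 6: x_pred=-2.8157  r=-2.2143  x^+=-4.6846  v^+=-3.5555  a^+=-1.3551
step 7: x_pred=-8.9176  r=6.1276  x^+=-3.7459  v^+=-2.0612  a^+=-0.3502
step 8: x_pred=-5.9822  r=6.6322  x^+=-0.3846  v^+=0.6726  a^+=0.7375

resid = 6.6322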